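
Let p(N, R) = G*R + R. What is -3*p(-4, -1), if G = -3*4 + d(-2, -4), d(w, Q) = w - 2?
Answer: -45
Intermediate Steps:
d(w, Q) = -2 + w
G = -16 (G = -3*4 + (-2 - 2) = -12 - 4 = -16)
p(N, R) = -15*R (p(N, R) = -16*R + R = -15*R)
-3*p(-4, -1) = -(-45)*(-1) = -3*15 = -45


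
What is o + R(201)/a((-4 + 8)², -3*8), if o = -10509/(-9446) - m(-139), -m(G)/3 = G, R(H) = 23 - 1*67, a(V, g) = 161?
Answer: -632899777/1520806 ≈ -416.16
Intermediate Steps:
R(H) = -44 (R(H) = 23 - 67 = -44)
m(G) = -3*G
o = -3928473/9446 (o = -10509/(-9446) - (-3)*(-139) = -10509*(-1/9446) - 1*417 = 10509/9446 - 417 = -3928473/9446 ≈ -415.89)
o + R(201)/a((-4 + 8)², -3*8) = -3928473/9446 - 44/161 = -632899777/1520806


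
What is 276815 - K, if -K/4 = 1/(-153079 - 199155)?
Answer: 48751827353/176117 ≈ 2.7682e+5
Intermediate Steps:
K = 2/176117 (K = -4/(-153079 - 199155) = -4/(-352234) = -4*(-1/352234) = 2/176117 ≈ 1.1356e-5)
276815 - K = 276815 - 1*2/176117 = 276815 - 2/176117 = 48751827353/176117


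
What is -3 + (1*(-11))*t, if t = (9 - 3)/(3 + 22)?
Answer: -141/25 ≈ -5.6400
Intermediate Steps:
t = 6/25 ≈ 0.24000
-3 + (1*(-11))*t = -3 + (1*(-11))*(6/25) = -3 - 11*6/25 = -3 - 66/25 = -141/25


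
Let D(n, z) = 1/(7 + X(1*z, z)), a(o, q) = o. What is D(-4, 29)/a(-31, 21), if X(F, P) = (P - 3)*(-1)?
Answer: 1/589 ≈ 0.0016978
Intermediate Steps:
X(F, P) = 3 - P (X(F, P) = (-3 + P)*(-1) = 3 - P)
D(n, z) = 1/(10 - z) (D(n, z) = 1/(7 + (3 - z)) = 1/(10 - z))
D(-4, 29)/a(-31, 21) = -1/(-10 + 29)/(-31) = -1/19*(-1/31) = 1/589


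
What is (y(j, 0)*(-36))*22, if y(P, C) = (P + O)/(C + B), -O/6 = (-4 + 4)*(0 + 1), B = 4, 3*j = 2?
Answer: -132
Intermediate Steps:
j = ⅔ (j = (⅓)*2 = ⅔ ≈ 0.66667)
O = 0 (O = -6*(-4 + 4)*(0 + 1) = -0 = -6*0 = 0)
y(P, C) = P/(4 + C) (y(P, C) = (P + 0)/(C + 4) = P/(4 + C))
(y(j, 0)*(-36))*22 = ((2/(3*(4 + 0)))*(-36))*22 = (((⅔)/4)*(-36))*22 = (((⅔)*(¼))*(-36))*22 = ((⅙)*(-36))*22 = -6*22 = -132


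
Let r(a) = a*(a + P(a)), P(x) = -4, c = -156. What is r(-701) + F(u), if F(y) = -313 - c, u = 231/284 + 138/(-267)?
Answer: 494048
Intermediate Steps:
u = 7495/25276 (u = 231*(1/284) + 138*(-1/267) = 231/284 - 46/89 = 7495/25276 ≈ 0.29653)
r(a) = a*(-4 + a) (r(a) = a*(a - 4) = a*(-4 + a))
F(y) = -157 (F(y) = -313 - 1*(-156) = -313 + 156 = -157)
r(-701) + F(u) = -701*(-4 - 701) - 157 = -701*(-705) - 157 = 494205 - 157 = 494048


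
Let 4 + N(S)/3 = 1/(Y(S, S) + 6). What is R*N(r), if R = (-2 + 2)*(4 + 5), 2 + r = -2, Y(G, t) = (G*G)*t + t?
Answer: 0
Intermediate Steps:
Y(G, t) = t + t*G**2 (Y(G, t) = G**2*t + t = t*G**2 + t = t + t*G**2)
r = -4 (r = -2 - 2 = -4)
N(S) = -12 + 3/(6 + S*(1 + S**2)) (N(S) = -12 + 3/(S*(1 + S**2) + 6) = -12 + 3/(6 + S*(1 + S**2)))
R = 0 (R = 0*9 = 0)
R*N(r) = 0*(3*(-23 - 4*(-4) - 4*(-4)**3)/(6 - 4 + (-4)**3)) = 0*(3*(-23 + 16 - 4*(-64))/(6 - 4 - 64)) = 0*(3*(-23 + 16 + 256)/(-62)) = 0*(3*(-1/62)*249) = 0*(-747/62) = 0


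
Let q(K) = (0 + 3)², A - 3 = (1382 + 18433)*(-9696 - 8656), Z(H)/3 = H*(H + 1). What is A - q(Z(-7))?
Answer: -363644886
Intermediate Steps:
Z(H) = 3*H*(1 + H) (Z(H) = 3*(H*(H + 1)) = 3*(H*(1 + H)) = 3*H*(1 + H))
A = -363644877 (A = 3 + (1382 + 18433)*(-9696 - 8656) = 3 + 19815*(-18352) = 3 - 363644880 = -363644877)
q(K) = 9 (q(K) = 3² = 9)
A - q(Z(-7)) = -363644877 - 1*9 = -363644877 - 9 = -363644886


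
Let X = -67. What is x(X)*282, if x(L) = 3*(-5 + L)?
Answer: -60912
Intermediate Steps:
x(L) = -15 + 3*L
x(X)*282 = (-15 + 3*(-67))*282 = (-15 - 201)*282 = -216*282 = -60912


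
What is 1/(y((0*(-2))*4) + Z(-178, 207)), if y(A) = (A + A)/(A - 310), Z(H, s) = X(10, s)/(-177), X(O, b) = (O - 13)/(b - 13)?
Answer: 11446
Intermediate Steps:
X(O, b) = (-13 + O)/(-13 + b)
Z(H, s) = 1/(59*(-13 + s)) (Z(H, s) = ((-13 + 10)/(-13 + s))/(-177) = (-3/(-13 + s))*(-1/177) = -3/(-13 + s)*(-1/177) = 1/(59*(-13 + s)))
y(A) = 2*A/(-310 + A) (y(A) = (2*A)/(-310 + A) = 2*A/(-310 + A))
1/(y((0*(-2))*4) + Z(-178, 207)) = 1/(2*((0*(-2))*4)/(-310 + (0*(-2))*4) + 1/(59*(-13 + 207))) = 1/(2*(0*4)/(-310 + 0*4) + (1/59)/194) = 1/(2*0/(-310 + 0) + (1/59)*(1/194)) = 1/(2*0/(-310) + 1/11446) = 1/(2*0*(-1/310) + 1/11446) = 1/(0 + 1/11446) = 1/(1/11446) = 11446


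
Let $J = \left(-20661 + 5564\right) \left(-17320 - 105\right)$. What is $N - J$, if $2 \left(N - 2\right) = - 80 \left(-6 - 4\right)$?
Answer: $-263064823$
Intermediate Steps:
$N = 402$ ($N = 2 + \frac{\left(-80\right) \left(-6 - 4\right)}{2} = 2 + \frac{\left(-80\right) \left(-10\right)}{2} = 2 + \frac{1}{2} \cdot 800 = 2 + 400 = 402$)
$J = 263065225$ ($J = \left(-15097\right) \left(-17425\right) = 263065225$)
$N - J = 402 - 263065225 = -263064823$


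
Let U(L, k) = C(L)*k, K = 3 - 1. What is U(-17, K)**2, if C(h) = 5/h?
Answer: 100/289 ≈ 0.34602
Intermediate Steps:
K = 2
U(L, k) = 5*k/L (U(L, k) = (5/L)*k = 5*k/L)
U(-17, K)**2 = (5*2/(-17))**2 = (5*2*(-1/17))**2 = (-10/17)**2 = 100/289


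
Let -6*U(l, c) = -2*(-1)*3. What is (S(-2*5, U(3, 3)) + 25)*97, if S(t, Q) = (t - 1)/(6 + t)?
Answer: 10767/4 ≈ 2691.8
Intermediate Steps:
U(l, c) = -1 (U(l, c) = -(-2*(-1))*3/6 = -3/3 = -⅙*6 = -1)
S(t, Q) = (-1 + t)/(6 + t)
(S(-2*5, U(3, 3)) + 25)*97 = ((-1 - 2*5)/(6 - 2*5) + 25)*97 = ((-1 - 10)/(6 - 10) + 25)*97 = (-11/(-4) + 25)*97 = (-¼*(-11) + 25)*97 = (11/4 + 25)*97 = (111/4)*97 = 10767/4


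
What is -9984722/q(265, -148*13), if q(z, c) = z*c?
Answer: 4992361/254930 ≈ 19.583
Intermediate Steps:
q(z, c) = c*z
-9984722/q(265, -148*13) = -9984722/(-148*13*265) = -9984722/((-1924*265)) = -9984722/(-509860) = -9984722*(-1/509860) = 4992361/254930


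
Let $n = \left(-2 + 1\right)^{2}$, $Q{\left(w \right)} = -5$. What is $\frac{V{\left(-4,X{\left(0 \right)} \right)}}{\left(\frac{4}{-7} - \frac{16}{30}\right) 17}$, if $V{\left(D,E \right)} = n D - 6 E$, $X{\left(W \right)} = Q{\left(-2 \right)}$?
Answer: $- \frac{1365}{986} \approx -1.3844$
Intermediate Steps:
$X{\left(W \right)} = -5$
$n = 1$ ($n = \left(-1\right)^{2} = 1$)
$V{\left(D,E \right)} = D - 6 E$ ($V{\left(D,E \right)} = 1 D - 6 E = D - 6 E$)
$\frac{V{\left(-4,X{\left(0 \right)} \right)}}{\left(\frac{4}{-7} - \frac{16}{30}\right) 17} = \frac{-4 - -30}{\left(\frac{4}{-7} - \frac{16}{30}\right) 17} = \frac{-4 + 30}{\left(4 \left(- \frac{1}{7}\right) - \frac{8}{15}\right) 17} = \frac{26}{\left(- \frac{4}{7} - \frac{8}{15}\right) 17} = \frac{26}{\left(- \frac{116}{105}\right) 17} = \frac{26}{- \frac{1972}{105}} = 26 \left(- \frac{105}{1972}\right) = - \frac{1365}{986}$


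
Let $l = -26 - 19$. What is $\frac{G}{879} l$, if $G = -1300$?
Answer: $\frac{19500}{293} \approx 66.553$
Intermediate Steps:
$l = -45$
$\frac{G}{879} l = - \frac{1300}{879} \left(-45\right) = \left(-1300\right) \frac{1}{879} \left(-45\right) = \left(- \frac{1300}{879}\right) \left(-45\right) = \frac{19500}{293}$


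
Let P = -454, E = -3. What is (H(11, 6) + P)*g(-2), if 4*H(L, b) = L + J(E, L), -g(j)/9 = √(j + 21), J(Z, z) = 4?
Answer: 16209*√19/4 ≈ 17663.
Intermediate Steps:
g(j) = -9*√(21 + j) (g(j) = -9*√(j + 21) = -9*√(21 + j))
H(L, b) = 1 + L/4 (H(L, b) = (L + 4)/4 = (4 + L)/4 = 1 + L/4)
(H(11, 6) + P)*g(-2) = ((1 + (¼)*11) - 454)*(-9*√(21 - 2)) = ((1 + 11/4) - 454)*(-9*√19) = (15/4 - 454)*(-9*√19) = -(-16209)*√19/4 = 16209*√19/4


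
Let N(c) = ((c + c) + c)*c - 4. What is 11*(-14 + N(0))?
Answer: -198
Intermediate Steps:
N(c) = -4 + 3*c**2 (N(c) = (2*c + c)*c - 4 = (3*c)*c - 4 = 3*c**2 - 4 = -4 + 3*c**2)
11*(-14 + N(0)) = 11*(-14 + (-4 + 3*0**2)) = 11*(-14 + (-4 + 3*0)) = 11*(-14 + (-4 + 0)) = 11*(-14 - 4) = 11*(-18) = -198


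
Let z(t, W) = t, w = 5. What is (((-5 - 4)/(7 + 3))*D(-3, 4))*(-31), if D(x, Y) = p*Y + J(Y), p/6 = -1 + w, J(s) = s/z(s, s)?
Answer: 27063/10 ≈ 2706.3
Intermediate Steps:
J(s) = 1 (J(s) = s/s = 1)
p = 24 (p = 6*(-1 + 5) = 6*4 = 24)
D(x, Y) = 1 + 24*Y (D(x, Y) = 24*Y + 1 = 1 + 24*Y)
(((-5 - 4)/(7 + 3))*D(-3, 4))*(-31) = (((-5 - 4)/(7 + 3))*(1 + 24*4))*(-31) = ((-9/10)*(1 + 96))*(-31) = (-9*1/10*97)*(-31) = -9/10*97*(-31) = -873/10*(-31) = 27063/10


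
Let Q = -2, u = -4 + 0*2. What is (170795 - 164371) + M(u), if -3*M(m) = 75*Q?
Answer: 6474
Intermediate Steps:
u = -4 (u = -4 + 0 = -4)
M(m) = 50 (M(m) = -25*(-2) = -⅓*(-150) = 50)
(170795 - 164371) + M(u) = (170795 - 164371) + 50 = 6424 + 50 = 6474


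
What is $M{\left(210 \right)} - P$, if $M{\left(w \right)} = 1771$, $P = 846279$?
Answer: $-844508$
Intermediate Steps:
$M{\left(210 \right)} - P = 1771 - 846279 = -844508$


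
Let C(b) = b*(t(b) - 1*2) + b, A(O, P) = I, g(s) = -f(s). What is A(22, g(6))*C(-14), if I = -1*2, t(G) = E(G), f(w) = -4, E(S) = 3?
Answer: 56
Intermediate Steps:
t(G) = 3
g(s) = 4 (g(s) = -1*(-4) = 4)
I = -2
A(O, P) = -2
C(b) = 2*b (C(b) = b*(3 - 1*2) + b = b*(3 - 2) + b = b*1 + b = b + b = 2*b)
A(22, g(6))*C(-14) = -4*(-14) = -2*(-28) = 56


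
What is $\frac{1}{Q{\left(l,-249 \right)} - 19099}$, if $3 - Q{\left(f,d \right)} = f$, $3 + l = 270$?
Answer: $- \frac{1}{19363} \approx -5.1645 \cdot 10^{-5}$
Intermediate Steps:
$l = 267$ ($l = -3 + 270 = 267$)
$Q{\left(f,d \right)} = 3 - f$
$\frac{1}{Q{\left(l,-249 \right)} - 19099} = \frac{1}{\left(3 - 267\right) - 19099} = \frac{1}{-264 - 19099} = \frac{1}{-19363} = - \frac{1}{19363}$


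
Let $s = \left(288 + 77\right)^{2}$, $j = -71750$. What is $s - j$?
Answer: $204975$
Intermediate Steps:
$s = 133225$ ($s = 365^{2} = 133225$)
$s - j = 133225 - -71750 = 133225 + 71750 = 204975$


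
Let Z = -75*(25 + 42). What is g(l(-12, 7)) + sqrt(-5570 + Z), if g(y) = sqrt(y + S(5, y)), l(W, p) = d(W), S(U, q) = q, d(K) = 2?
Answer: 2 + I*sqrt(10595) ≈ 2.0 + 102.93*I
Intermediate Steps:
Z = -5025 (Z = -75*67 = -5025)
l(W, p) = 2
g(y) = sqrt(2)*sqrt(y) (g(y) = sqrt(y + y) = sqrt(2*y) = sqrt(2)*sqrt(y))
g(l(-12, 7)) + sqrt(-5570 + Z) = sqrt(2)*sqrt(2) + sqrt(-5570 - 5025) = 2 + sqrt(-10595) = 2 + I*sqrt(10595)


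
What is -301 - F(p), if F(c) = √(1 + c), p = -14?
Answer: -301 - I*√13 ≈ -301.0 - 3.6056*I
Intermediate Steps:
-301 - F(p) = -301 - √(1 - 14) = -301 - √(-13) = -301 - I*√13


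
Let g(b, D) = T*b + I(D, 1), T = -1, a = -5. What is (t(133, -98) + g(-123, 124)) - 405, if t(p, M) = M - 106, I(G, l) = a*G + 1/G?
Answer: -137143/124 ≈ -1106.0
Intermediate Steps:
I(G, l) = 1/G - 5*G (I(G, l) = -5*G + 1/G = 1/G - 5*G)
t(p, M) = -106 + M
g(b, D) = 1/D - b - 5*D (g(b, D) = -b + (1/D - 5*D) = 1/D - b - 5*D)
(t(133, -98) + g(-123, 124)) - 405 = ((-106 - 98) + (1/124 - 1*(-123) - 5*124)) - 405 = (-204 + (1/124 + 123 - 620)) - 405 = (-204 - 61627/124) - 405 = -86923/124 - 405 = -137143/124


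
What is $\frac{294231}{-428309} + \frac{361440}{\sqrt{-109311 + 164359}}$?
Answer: $- \frac{42033}{61187} + \frac{90360 \sqrt{13762}}{6881} \approx 1539.8$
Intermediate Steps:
$\frac{294231}{-428309} + \frac{361440}{\sqrt{-109311 + 164359}} = 294231 \left(- \frac{1}{428309}\right) + \frac{361440}{\sqrt{55048}} = - \frac{42033}{61187} + \frac{361440}{2 \sqrt{13762}} = - \frac{42033}{61187} + 361440 \frac{\sqrt{13762}}{27524} = - \frac{42033}{61187} + \frac{90360 \sqrt{13762}}{6881}$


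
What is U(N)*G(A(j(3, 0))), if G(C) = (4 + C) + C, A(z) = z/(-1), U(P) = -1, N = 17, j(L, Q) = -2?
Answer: -8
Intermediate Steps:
A(z) = -z (A(z) = z*(-1) = -z)
G(C) = 4 + 2*C
U(N)*G(A(j(3, 0))) = -(4 + 2*(-1*(-2))) = -(4 + 2*2) = -(4 + 4) = -1*8 = -8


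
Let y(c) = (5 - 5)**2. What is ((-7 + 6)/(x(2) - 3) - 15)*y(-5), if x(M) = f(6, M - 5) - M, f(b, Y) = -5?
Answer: 0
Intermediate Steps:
x(M) = -5 - M
y(c) = 0 (y(c) = 0**2 = 0)
((-7 + 6)/(x(2) - 3) - 15)*y(-5) = ((-7 + 6)/((-5 - 1*2) - 3) - 15)*0 = (-1/((-5 - 2) - 3) - 15)*0 = (-1/(-7 - 3) - 15)*0 = (-1/(-10) - 15)*0 = (-1*(-1/10) - 15)*0 = (1/10 - 15)*0 = -149/10*0 = 0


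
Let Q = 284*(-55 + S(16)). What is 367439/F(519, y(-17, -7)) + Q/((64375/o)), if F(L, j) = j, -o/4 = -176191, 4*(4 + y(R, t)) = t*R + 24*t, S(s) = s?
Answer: -120400667332/836875 ≈ -1.4387e+5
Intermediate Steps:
y(R, t) = -4 + 6*t + R*t/4 (y(R, t) = -4 + (t*R + 24*t)/4 = -4 + (R*t + 24*t)/4 = -4 + (24*t + R*t)/4 = -4 + (6*t + R*t/4) = -4 + 6*t + R*t/4)
o = 704764 (o = -4*(-176191) = 704764)
Q = -11076 (Q = 284*(-55 + 16) = 284*(-39) = -11076)
367439/F(519, y(-17, -7)) + Q/((64375/o)) = 367439/(-4 + 6*(-7) + (¼)*(-17)*(-7)) - 11076/(64375/704764) = 367439/(-4 - 42 + 119/4) - 11076/(64375*(1/704764)) = 367439/(-65/4) - 11076/64375/704764 = 367439*(-4/65) - 11076*704764/64375 = -1469756/65 - 7805966064/64375 = -120400667332/836875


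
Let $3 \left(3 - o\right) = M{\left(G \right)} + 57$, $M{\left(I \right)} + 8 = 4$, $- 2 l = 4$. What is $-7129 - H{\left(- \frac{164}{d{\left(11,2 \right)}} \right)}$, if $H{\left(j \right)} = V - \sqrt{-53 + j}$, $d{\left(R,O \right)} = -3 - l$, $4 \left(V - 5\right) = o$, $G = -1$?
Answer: $- \frac{21391}{3} + \sqrt{111} \approx -7119.8$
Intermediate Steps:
$l = -2$ ($l = \left(- \frac{1}{2}\right) 4 = -2$)
$M{\left(I \right)} = -4$ ($M{\left(I \right)} = -8 + 4 = -4$)
$o = - \frac{44}{3}$ ($o = 3 - \frac{-4 + 57}{3} = 3 - \frac{53}{3} = - \frac{44}{3} \approx -14.667$)
$V = \frac{4}{3}$ ($V = 5 + \frac{1}{4} \left(- \frac{44}{3}\right) = 5 - \frac{11}{3} = \frac{4}{3} \approx 1.3333$)
$d{\left(R,O \right)} = -1$ ($d{\left(R,O \right)} = -3 - -2 = -3 + 2 = -1$)
$H{\left(j \right)} = \frac{4}{3} - \sqrt{-53 + j}$
$-7129 - H{\left(- \frac{164}{d{\left(11,2 \right)}} \right)} = -7129 - \left(\frac{4}{3} - \sqrt{-53 - \frac{164}{-1}}\right) = -7129 - \left(\frac{4}{3} - \sqrt{-53 - -164}\right) = -7129 - \left(\frac{4}{3} - \sqrt{-53 + 164}\right) = -7129 - \left(\frac{4}{3} - \sqrt{111}\right) = - \frac{21391}{3} + \sqrt{111}$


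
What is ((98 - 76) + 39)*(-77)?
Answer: -4697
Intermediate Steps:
((98 - 76) + 39)*(-77) = (22 + 39)*(-77) = 61*(-77) = -4697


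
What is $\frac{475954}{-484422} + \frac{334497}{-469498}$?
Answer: $- \frac{192748578413}{113717580078} \approx -1.695$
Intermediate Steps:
$\frac{475954}{-484422} + \frac{334497}{-469498} = 475954 \left(- \frac{1}{484422}\right) + 334497 \left(- \frac{1}{469498}\right) = - \frac{237977}{242211} - \frac{334497}{469498} = - \frac{192748578413}{113717580078}$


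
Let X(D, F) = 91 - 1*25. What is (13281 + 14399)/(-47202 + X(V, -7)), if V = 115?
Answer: -865/1473 ≈ -0.58724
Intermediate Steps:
X(D, F) = 66 (X(D, F) = 91 - 25 = 66)
(13281 + 14399)/(-47202 + X(V, -7)) = (13281 + 14399)/(-47202 + 66) = 27680/(-47136) = 27680*(-1/47136) = -865/1473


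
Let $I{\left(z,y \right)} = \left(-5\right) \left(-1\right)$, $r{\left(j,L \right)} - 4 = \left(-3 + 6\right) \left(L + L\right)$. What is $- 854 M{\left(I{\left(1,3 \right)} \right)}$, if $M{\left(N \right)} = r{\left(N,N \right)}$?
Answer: $-29036$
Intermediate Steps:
$r{\left(j,L \right)} = 4 + 6 L$ ($r{\left(j,L \right)} = 4 + \left(-3 + 6\right) \left(L + L\right) = 4 + 3 \cdot 2 L = 4 + 6 L$)
$I{\left(z,y \right)} = 5$
$M{\left(N \right)} = 4 + 6 N$
$- 854 M{\left(I{\left(1,3 \right)} \right)} = - 854 \left(4 + 6 \cdot 5\right) = - 854 \left(4 + 30\right) = \left(-854\right) 34 = -29036$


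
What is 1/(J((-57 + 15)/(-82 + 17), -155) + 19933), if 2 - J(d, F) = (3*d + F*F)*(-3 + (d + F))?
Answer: 4225/16057814603 ≈ 2.6311e-7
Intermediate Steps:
J(d, F) = 2 - (F**2 + 3*d)*(-3 + F + d) (J(d, F) = 2 - (3*d + F*F)*(-3 + (d + F)) = 2 - (3*d + F**2)*(-3 + (F + d)) = 2 - (F**2 + 3*d)*(-3 + F + d))
1/(J((-57 + 15)/(-82 + 17), -155) + 19933) = 1/((2 - 1*(-155)**3 - 3*(-57 + 15)**2/(-82 + 17)**2 + 3*(-155)**2 + 9*((-57 + 15)/(-82 + 17)) - 1*(-57 + 15)/(-82 + 17)*(-155)**2 - 3*(-155)*(-57 + 15)/(-82 + 17)) + 19933) = 1/((2 - 1*(-3723875) - 3*(-42/(-65))**2 + 3*24025 + 9*(-42/(-65)) - 1*(-42/(-65))*24025 - 3*(-155)*(-42/(-65))) + 19933) = 1/((2 + 3723875 - 3*(-42*(-1/65))**2 + 72075 + 9*(-42*(-1/65)) - 1*(-42*(-1/65))*24025 - 3*(-155)*(-42*(-1/65))) + 19933) = 1/((2 + 3723875 - 3*(42/65)**2 + 72075 + 9*(42/65) - 1*42/65*24025 - 3*(-155)*42/65) + 19933) = 1/((2 + 3723875 - 3*1764/4225 + 72075 + 378/65 - 201810/13 + 3906/13) + 19933) = 1/((2 + 3723875 - 5292/4225 + 72075 + 378/65 - 201810/13 + 3906/13) + 19933) = 1/(15973597678/4225 + 19933) = 1/(16057814603/4225) = 4225/16057814603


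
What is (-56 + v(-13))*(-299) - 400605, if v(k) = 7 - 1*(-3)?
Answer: -386851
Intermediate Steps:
v(k) = 10 (v(k) = 7 + 3 = 10)
(-56 + v(-13))*(-299) - 400605 = (-56 + 10)*(-299) - 400605 = -46*(-299) - 400605 = 13754 - 400605 = -386851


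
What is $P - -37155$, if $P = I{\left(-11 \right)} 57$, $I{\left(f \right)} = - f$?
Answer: $37782$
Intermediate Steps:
$P = 627$ ($P = \left(-1\right) \left(-11\right) 57 = 11 \cdot 57 = 627$)
$P - -37155 = 627 - -37155 = 627 + 37155 = 37782$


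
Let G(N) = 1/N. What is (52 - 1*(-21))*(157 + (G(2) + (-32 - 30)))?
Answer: 13943/2 ≈ 6971.5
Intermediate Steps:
G(N) = 1/N
(52 - 1*(-21))*(157 + (G(2) + (-32 - 30))) = (52 - 1*(-21))*(157 + (1/2 + (-32 - 30))) = (52 + 21)*(157 + (1/2 - 62)) = 73*(157 - 123/2) = 73*(191/2) = 13943/2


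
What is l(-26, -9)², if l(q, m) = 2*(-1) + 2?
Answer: 0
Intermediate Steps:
l(q, m) = 0 (l(q, m) = -2 + 2 = 0)
l(-26, -9)² = 0² = 0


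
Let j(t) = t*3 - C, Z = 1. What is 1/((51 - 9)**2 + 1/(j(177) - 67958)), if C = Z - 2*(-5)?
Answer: 67438/118960631 ≈ 0.00056689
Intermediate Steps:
C = 11 (C = 1 - 2*(-5) = 1 + 10 = 11)
j(t) = -11 + 3*t (j(t) = t*3 - 1*11 = 3*t - 11 = -11 + 3*t)
1/((51 - 9)**2 + 1/(j(177) - 67958)) = 1/((51 - 9)**2 + 1/((-11 + 3*177) - 67958)) = 1/(42**2 + 1/((-11 + 531) - 67958)) = 1/(1764 + 1/(520 - 67958)) = 1/(1764 + 1/(-67438)) = 1/(1764 - 1/67438) = 1/(118960631/67438) = 67438/118960631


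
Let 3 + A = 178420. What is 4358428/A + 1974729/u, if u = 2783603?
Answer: 12484458480077/496642096451 ≈ 25.138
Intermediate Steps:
A = 178417 (A = -3 + 178420 = 178417)
4358428/A + 1974729/u = 4358428/178417 + 1974729/2783603 = 12484458480077/496642096451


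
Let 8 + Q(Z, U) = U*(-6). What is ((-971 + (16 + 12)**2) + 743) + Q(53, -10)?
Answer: 608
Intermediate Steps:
Q(Z, U) = -8 - 6*U (Q(Z, U) = -8 + U*(-6) = -8 - 6*U)
((-971 + (16 + 12)**2) + 743) + Q(53, -10) = ((-971 + (16 + 12)**2) + 743) + (-8 - 6*(-10)) = ((-971 + 28**2) + 743) + (-8 + 60) = ((-971 + 784) + 743) + 52 = (-187 + 743) + 52 = 556 + 52 = 608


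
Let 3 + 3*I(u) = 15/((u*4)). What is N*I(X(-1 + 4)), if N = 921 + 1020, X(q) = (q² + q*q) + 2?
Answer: -29115/16 ≈ -1819.7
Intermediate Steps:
X(q) = 2 + 2*q² (X(q) = (q² + q²) + 2 = 2*q² + 2 = 2 + 2*q²)
I(u) = -1 + 5/(4*u) (I(u) = -1 + (15/((u*4)))/3 = -1 + (15/((4*u)))/3 = -1 + (15*(1/(4*u)))/3 = -1 + (15/(4*u))/3 = -1 + 5/(4*u))
N = 1941
N*I(X(-1 + 4)) = 1941*((5/4 - (2 + 2*(-1 + 4)²))/(2 + 2*(-1 + 4)²)) = 1941*((5/4 - (2 + 2*3²))/(2 + 2*3²)) = 1941*((5/4 - (2 + 2*9))/(2 + 2*9)) = 1941*((5/4 - (2 + 18))/(2 + 18)) = 1941*((5/4 - 1*20)/20) = 1941*((5/4 - 20)/20) = 1941*((1/20)*(-75/4)) = 1941*(-15/16) = -29115/16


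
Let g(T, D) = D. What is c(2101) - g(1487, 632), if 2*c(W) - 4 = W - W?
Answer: -630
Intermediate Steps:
c(W) = 2 (c(W) = 2 + (W - W)/2 = 2 + (½)*0 = 2 + 0 = 2)
c(2101) - g(1487, 632) = 2 - 1*632 = 2 - 632 = -630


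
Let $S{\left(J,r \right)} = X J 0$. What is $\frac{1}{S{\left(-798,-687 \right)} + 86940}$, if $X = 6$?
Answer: $\frac{1}{86940} \approx 1.1502 \cdot 10^{-5}$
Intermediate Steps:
$S{\left(J,r \right)} = 0$ ($S{\left(J,r \right)} = 6 J 0 = 0$)
$\frac{1}{S{\left(-798,-687 \right)} + 86940} = \frac{1}{0 + 86940} = \frac{1}{86940}$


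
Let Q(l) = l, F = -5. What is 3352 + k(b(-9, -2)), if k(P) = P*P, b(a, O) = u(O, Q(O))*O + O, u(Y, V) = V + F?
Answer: 3496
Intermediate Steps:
u(Y, V) = -5 + V (u(Y, V) = V - 5 = -5 + V)
b(a, O) = O + O*(-5 + O) (b(a, O) = (-5 + O)*O + O = O*(-5 + O) + O = O + O*(-5 + O))
k(P) = P²
3352 + k(b(-9, -2)) = 3352 + (-2*(-4 - 2))² = 3352 + (-2*(-6))² = 3352 + 12² = 3352 + 144 = 3496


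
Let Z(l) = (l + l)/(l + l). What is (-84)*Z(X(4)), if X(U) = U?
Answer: -84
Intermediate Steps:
Z(l) = 1 (Z(l) = (2*l)/((2*l)) = (2*l)*(1/(2*l)) = 1)
(-84)*Z(X(4)) = -84*1 = -84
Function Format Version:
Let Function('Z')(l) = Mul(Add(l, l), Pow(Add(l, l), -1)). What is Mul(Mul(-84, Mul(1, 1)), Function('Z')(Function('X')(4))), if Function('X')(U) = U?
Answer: -84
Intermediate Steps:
Function('Z')(l) = 1 (Function('Z')(l) = Mul(Mul(2, l), Pow(Mul(2, l), -1)) = Mul(Mul(2, l), Mul(Rational(1, 2), Pow(l, -1))) = 1)
Mul(Mul(-84, Mul(1, 1)), Function('Z')(Function('X')(4))) = Mul(Mul(-84, Mul(1, 1)), 1) = Mul(Mul(-84, 1), 1) = Mul(-84, 1) = -84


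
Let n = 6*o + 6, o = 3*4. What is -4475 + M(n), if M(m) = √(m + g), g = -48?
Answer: -4475 + √30 ≈ -4469.5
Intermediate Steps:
o = 12
n = 78 (n = 6*12 + 6 = 72 + 6 = 78)
M(m) = √(-48 + m) (M(m) = √(m - 48) = √(-48 + m))
-4475 + M(n) = -4475 + √(-48 + 78) = -4475 + √30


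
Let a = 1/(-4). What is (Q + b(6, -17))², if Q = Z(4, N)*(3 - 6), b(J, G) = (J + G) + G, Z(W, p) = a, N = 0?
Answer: 11881/16 ≈ 742.56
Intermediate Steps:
a = -¼ ≈ -0.25000
Z(W, p) = -¼
b(J, G) = J + 2*G (b(J, G) = (G + J) + G = J + 2*G)
Q = ¾ (Q = -(3 - 6)/4 = -¼*(-3) = ¾ ≈ 0.75000)
(Q + b(6, -17))² = (¾ + (6 + 2*(-17)))² = (¾ + (6 - 34))² = (¾ - 28)² = (-109/4)² = 11881/16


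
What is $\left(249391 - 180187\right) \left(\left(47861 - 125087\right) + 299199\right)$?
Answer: $15361419492$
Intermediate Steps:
$\left(249391 - 180187\right) \left(\left(47861 - 125087\right) + 299199\right) = 69204 \left(-77226 + 299199\right) = 69204 \cdot 221973 = 15361419492$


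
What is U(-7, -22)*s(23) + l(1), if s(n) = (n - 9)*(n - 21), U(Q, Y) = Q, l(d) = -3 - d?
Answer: -200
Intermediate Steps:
s(n) = (-21 + n)*(-9 + n) (s(n) = (-9 + n)*(-21 + n) = (-21 + n)*(-9 + n))
U(-7, -22)*s(23) + l(1) = -7*(189 + 23**2 - 30*23) + (-3 - 1*1) = -7*(189 + 529 - 690) + (-3 - 1) = -7*28 - 4 = -196 - 4 = -200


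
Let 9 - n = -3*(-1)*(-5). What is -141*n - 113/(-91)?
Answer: -307831/91 ≈ -3382.8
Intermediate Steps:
n = 24 (n = 9 - (-3*(-1))*(-5) = 9 - 3*(-5) = 9 - 1*(-15) = 9 + 15 = 24)
-141*n - 113/(-91) = -141*24 - 113/(-91) = -3384 - 113*(-1/91) = -3384 + 113/91 = -307831/91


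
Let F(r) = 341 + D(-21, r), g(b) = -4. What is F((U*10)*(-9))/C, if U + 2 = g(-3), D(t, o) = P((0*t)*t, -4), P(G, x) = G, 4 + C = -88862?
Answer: -341/88866 ≈ -0.0038372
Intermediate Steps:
C = -88866 (C = -4 - 88862 = -88866)
D(t, o) = 0 (D(t, o) = (0*t)*t = 0*t = 0)
U = -6 (U = -2 - 4 = -6)
F(r) = 341 (F(r) = 341 + 0 = 341)
F((U*10)*(-9))/C = 341/(-88866) = 341*(-1/88866) = -341/88866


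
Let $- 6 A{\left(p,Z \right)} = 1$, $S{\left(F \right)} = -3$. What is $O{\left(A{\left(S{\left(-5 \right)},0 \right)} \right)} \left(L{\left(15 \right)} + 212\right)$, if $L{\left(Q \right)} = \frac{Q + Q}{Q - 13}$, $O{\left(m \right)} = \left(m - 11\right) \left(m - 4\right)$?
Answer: $\frac{380225}{36} \approx 10562.0$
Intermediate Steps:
$A{\left(p,Z \right)} = - \frac{1}{6}$ ($A{\left(p,Z \right)} = \left(- \frac{1}{6}\right) 1 = - \frac{1}{6}$)
$O{\left(m \right)} = \left(-11 + m\right) \left(-4 + m\right)$
$L{\left(Q \right)} = \frac{2 Q}{-13 + Q}$
$O{\left(A{\left(S{\left(-5 \right)},0 \right)} \right)} \left(L{\left(15 \right)} + 212\right) = \left(44 + \left(- \frac{1}{6}\right)^{2} - - \frac{5}{2}\right) \left(2 \cdot 15 \frac{1}{-13 + 15} + 212\right) = \left(44 + \frac{1}{36} + \frac{5}{2}\right) \left(2 \cdot 15 \cdot \frac{1}{2} + 212\right) = \frac{1675 \left(2 \cdot 15 \cdot \frac{1}{2} + 212\right)}{36} = \frac{1675 \left(15 + 212\right)}{36} = \frac{1675}{36} \cdot 227 = \frac{380225}{36}$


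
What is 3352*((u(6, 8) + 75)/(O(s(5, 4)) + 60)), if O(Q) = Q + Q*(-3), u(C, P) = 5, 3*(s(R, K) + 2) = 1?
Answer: 80448/19 ≈ 4234.1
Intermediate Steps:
s(R, K) = -5/3 (s(R, K) = -2 + (1/3)*1 = -2 + 1/3 = -5/3)
O(Q) = -2*Q (O(Q) = Q - 3*Q = -2*Q)
3352*((u(6, 8) + 75)/(O(s(5, 4)) + 60)) = 3352*((5 + 75)/(-2*(-5/3) + 60)) = 3352*(80/(10/3 + 60)) = 3352*(80/(190/3)) = 3352*(80*(3/190)) = 3352*(24/19) = 80448/19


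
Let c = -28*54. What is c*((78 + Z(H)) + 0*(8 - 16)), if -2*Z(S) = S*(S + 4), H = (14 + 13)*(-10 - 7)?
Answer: 157768884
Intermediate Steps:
H = -459 (H = 27*(-17) = -459)
Z(S) = -S*(4 + S)/2 (Z(S) = -S*(S + 4)/2 = -S*(4 + S)/2)
c = -1512
c*((78 + Z(H)) + 0*(8 - 16)) = -1512*((78 - ½*(-459)*(4 - 459)) + 0*(8 - 16)) = -1512*((78 - ½*(-459)*(-455)) + 0*(-8)) = -1512*((78 - 208845/2) + 0) = -1512*(-208689/2 + 0) = -1512*(-208689/2) = 157768884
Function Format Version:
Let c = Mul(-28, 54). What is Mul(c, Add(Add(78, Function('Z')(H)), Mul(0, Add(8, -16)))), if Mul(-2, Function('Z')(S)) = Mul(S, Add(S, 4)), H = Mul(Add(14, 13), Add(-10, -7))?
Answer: 157768884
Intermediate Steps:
H = -459 (H = Mul(27, -17) = -459)
Function('Z')(S) = Mul(Rational(-1, 2), S, Add(4, S)) (Function('Z')(S) = Mul(Rational(-1, 2), Mul(S, Add(S, 4))) = Mul(Rational(-1, 2), Mul(S, Add(4, S))) = Mul(Rational(-1, 2), S, Add(4, S)))
c = -1512
Mul(c, Add(Add(78, Function('Z')(H)), Mul(0, Add(8, -16)))) = Mul(-1512, Add(Add(78, Mul(Rational(-1, 2), -459, Add(4, -459))), Mul(0, Add(8, -16)))) = Mul(-1512, Add(Add(78, Mul(Rational(-1, 2), -459, -455)), Mul(0, -8))) = Mul(-1512, Add(Add(78, Rational(-208845, 2)), 0)) = Mul(-1512, Add(Rational(-208689, 2), 0)) = Mul(-1512, Rational(-208689, 2)) = 157768884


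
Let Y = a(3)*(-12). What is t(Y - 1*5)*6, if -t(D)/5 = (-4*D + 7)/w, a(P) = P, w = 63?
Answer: -570/7 ≈ -81.429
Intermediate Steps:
Y = -36 (Y = 3*(-12) = -36)
t(D) = -5/9 + 20*D/63 (t(D) = -5*(-4*D + 7)/63 = -5*(7 - 4*D)/63 = -5*(1/9 - 4*D/63) = -5/9 + 20*D/63)
t(Y - 1*5)*6 = (-5/9 + 20*(-36 - 1*5)/63)*6 = (-5/9 + 20*(-36 - 5)/63)*6 = (-5/9 + (20/63)*(-41))*6 = (-5/9 - 820/63)*6 = -95/7*6 = -570/7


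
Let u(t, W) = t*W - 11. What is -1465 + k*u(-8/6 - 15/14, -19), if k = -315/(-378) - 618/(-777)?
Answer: -91929953/65268 ≈ -1408.5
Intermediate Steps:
k = 2531/1554 (k = -315*(-1/378) - 618*(-1/777) = 5/6 + 206/259 = 2531/1554 ≈ 1.6287)
u(t, W) = -11 + W*t (u(t, W) = W*t - 11 = -11 + W*t)
-1465 + k*u(-8/6 - 15/14, -19) = -1465 + 2531*(-11 - 19*(-8/6 - 15/14))/1554 = -1465 + 2531*(-11 - 19*(-8*1/6 - 15*1/14))/1554 = -1465 + 2531*(-11 - 19*(-4/3 - 15/14))/1554 = -1465 + 2531*(-11 - 19*(-101/42))/1554 = -1465 + 2531*(-11 + 1919/42)/1554 = -1465 + (2531/1554)*(1457/42) = -1465 + 3687667/65268 = -91929953/65268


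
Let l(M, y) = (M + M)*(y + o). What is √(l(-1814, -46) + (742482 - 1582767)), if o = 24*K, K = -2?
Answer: I*√499253 ≈ 706.58*I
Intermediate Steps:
o = -48 (o = 24*(-2) = -48)
l(M, y) = 2*M*(-48 + y) (l(M, y) = (M + M)*(y - 48) = (2*M)*(-48 + y) = 2*M*(-48 + y))
√(l(-1814, -46) + (742482 - 1582767)) = √(2*(-1814)*(-48 - 46) + (742482 - 1582767)) = √(2*(-1814)*(-94) - 840285) = √(341032 - 840285) = √(-499253) = I*√499253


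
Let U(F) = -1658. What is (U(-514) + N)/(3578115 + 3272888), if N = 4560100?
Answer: 4558442/6851003 ≈ 0.66537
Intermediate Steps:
(U(-514) + N)/(3578115 + 3272888) = (-1658 + 4560100)/(3578115 + 3272888) = 4558442/6851003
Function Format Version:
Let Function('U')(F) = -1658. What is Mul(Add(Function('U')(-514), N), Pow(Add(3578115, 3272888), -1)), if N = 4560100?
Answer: Rational(4558442, 6851003) ≈ 0.66537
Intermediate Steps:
Mul(Add(Function('U')(-514), N), Pow(Add(3578115, 3272888), -1)) = Mul(Add(-1658, 4560100), Pow(Add(3578115, 3272888), -1)) = Mul(4558442, Pow(6851003, -1)) = Mul(4558442, Rational(1, 6851003)) = Rational(4558442, 6851003)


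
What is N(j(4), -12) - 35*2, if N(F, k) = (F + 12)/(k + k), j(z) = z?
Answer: -212/3 ≈ -70.667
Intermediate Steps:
N(F, k) = (12 + F)/(2*k) (N(F, k) = (12 + F)/((2*k)) = (12 + F)*(1/(2*k)) = (12 + F)/(2*k))
N(j(4), -12) - 35*2 = (½)*(12 + 4)/(-12) - 35*2 = (½)*(-1/12)*16 - 70 = -⅔ - 70 = -212/3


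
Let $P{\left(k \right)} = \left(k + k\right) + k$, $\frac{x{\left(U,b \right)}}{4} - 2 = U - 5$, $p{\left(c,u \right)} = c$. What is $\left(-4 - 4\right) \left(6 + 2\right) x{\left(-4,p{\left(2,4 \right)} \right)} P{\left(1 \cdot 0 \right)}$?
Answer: $0$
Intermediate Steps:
$x{\left(U,b \right)} = -12 + 4 U$ ($x{\left(U,b \right)} = 8 + 4 \left(U - 5\right) = 8 + 4 \left(-5 + U\right) = 8 + \left(-20 + 4 U\right) = -12 + 4 U$)
$P{\left(k \right)} = 3 k$ ($P{\left(k \right)} = 2 k + k = 3 k$)
$\left(-4 - 4\right) \left(6 + 2\right) x{\left(-4,p{\left(2,4 \right)} \right)} P{\left(1 \cdot 0 \right)} = \left(-4 - 4\right) \left(6 + 2\right) \left(-12 + 4 \left(-4\right)\right) 3 \cdot 1 \cdot 0 = \left(-8\right) 8 \left(-12 - 16\right) 3 \cdot 0 = \left(-64\right) \left(-28\right) 0 = 1792 \cdot 0 = 0$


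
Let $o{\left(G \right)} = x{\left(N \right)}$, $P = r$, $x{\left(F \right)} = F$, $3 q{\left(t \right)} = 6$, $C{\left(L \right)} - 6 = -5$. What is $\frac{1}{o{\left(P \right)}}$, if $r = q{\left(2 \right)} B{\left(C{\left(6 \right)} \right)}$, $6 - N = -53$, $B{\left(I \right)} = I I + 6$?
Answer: $\frac{1}{59} \approx 0.016949$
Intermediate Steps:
$C{\left(L \right)} = 1$ ($C{\left(L \right)} = 6 - 5 = 1$)
$B{\left(I \right)} = 6 + I^{2}$ ($B{\left(I \right)} = I^{2} + 6 = 6 + I^{2}$)
$q{\left(t \right)} = 2$ ($q{\left(t \right)} = \frac{1}{3} \cdot 6 = 2$)
$N = 59$ ($N = 6 - -53 = 6 + 53 = 59$)
$r = 14$ ($r = 2 \left(6 + 1^{2}\right) = 2 \left(6 + 1\right) = 2 \cdot 7 = 14$)
$P = 14$
$o{\left(G \right)} = 59$
$\frac{1}{o{\left(P \right)}} = \frac{1}{59}$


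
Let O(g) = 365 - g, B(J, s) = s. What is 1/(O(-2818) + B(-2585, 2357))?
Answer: 1/5540 ≈ 0.00018051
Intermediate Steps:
1/(O(-2818) + B(-2585, 2357)) = 1/((365 - 1*(-2818)) + 2357) = 1/((365 + 2818) + 2357) = 1/(3183 + 2357) = 1/5540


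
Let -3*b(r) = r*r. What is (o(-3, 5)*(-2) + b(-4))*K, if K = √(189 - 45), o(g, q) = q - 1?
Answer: -160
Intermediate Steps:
o(g, q) = -1 + q
K = 12 (K = √144 = 12)
b(r) = -r²/3 (b(r) = -r*r/3 = -r²/3)
(o(-3, 5)*(-2) + b(-4))*K = ((-1 + 5)*(-2) - ⅓*(-4)²)*12 = (4*(-2) - ⅓*16)*12 = (-8 - 16/3)*12 = -40/3*12 = -160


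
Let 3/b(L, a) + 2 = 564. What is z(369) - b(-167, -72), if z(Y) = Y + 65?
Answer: 243905/562 ≈ 433.99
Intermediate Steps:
b(L, a) = 3/562 (b(L, a) = 3/(-2 + 564) = 3/562)
z(Y) = 65 + Y
z(369) - b(-167, -72) = (65 + 369) - 1*3/562 = 434 - 3/562 = 243905/562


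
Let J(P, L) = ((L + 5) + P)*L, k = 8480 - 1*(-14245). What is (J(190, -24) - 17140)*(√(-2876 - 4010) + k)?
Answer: -482769900 - 21244*I*√6886 ≈ -4.8277e+8 - 1.7629e+6*I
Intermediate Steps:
k = 22725 (k = 8480 + 14245 = 22725)
J(P, L) = L*(5 + L + P) (J(P, L) = ((5 + L) + P)*L = (5 + L + P)*L = L*(5 + L + P))
(J(190, -24) - 17140)*(√(-2876 - 4010) + k) = (-24*(5 - 24 + 190) - 17140)*(√(-2876 - 4010) + 22725) = (-24*171 - 17140)*(√(-6886) + 22725) = (-4104 - 17140)*(I*√6886 + 22725) = -21244*(22725 + I*√6886) = -482769900 - 21244*I*√6886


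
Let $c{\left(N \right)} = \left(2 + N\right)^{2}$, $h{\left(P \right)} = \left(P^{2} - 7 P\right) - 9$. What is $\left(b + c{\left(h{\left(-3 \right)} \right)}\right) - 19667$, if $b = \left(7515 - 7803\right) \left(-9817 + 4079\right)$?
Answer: $1633406$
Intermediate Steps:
$h{\left(P \right)} = -9 + P^{2} - 7 P$
$b = 1652544$ ($b = \left(-288\right) \left(-5738\right) = 1652544$)
$\left(b + c{\left(h{\left(-3 \right)} \right)}\right) - 19667 = \left(1652544 + \left(2 - \left(-12 - 9\right)\right)^{2}\right) - 19667 = \left(1652544 + \left(2 + \left(-9 + 9 + 21\right)\right)^{2}\right) - 19667 = \left(1652544 + \left(2 + 21\right)^{2}\right) - 19667 = \left(1652544 + 23^{2}\right) - 19667 = \left(1652544 + 529\right) - 19667 = 1653073 - 19667 = 1633406$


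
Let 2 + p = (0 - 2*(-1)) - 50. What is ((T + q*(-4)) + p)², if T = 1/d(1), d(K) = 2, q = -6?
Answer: 2601/4 ≈ 650.25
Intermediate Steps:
T = ½ (T = 1/2 = ½ ≈ 0.50000)
p = -50 (p = -2 + ((0 - 2*(-1)) - 50) = -2 + ((0 + 2) - 50) = -2 + (2 - 50) = -2 - 48 = -50)
((T + q*(-4)) + p)² = ((½ - 6*(-4)) - 50)² = ((½ + 24) - 50)² = (49/2 - 50)² = (-51/2)² = 2601/4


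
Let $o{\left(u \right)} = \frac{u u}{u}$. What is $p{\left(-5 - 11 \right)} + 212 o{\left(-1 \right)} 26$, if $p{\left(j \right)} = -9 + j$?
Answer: $-5537$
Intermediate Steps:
$o{\left(u \right)} = u$ ($o{\left(u \right)} = \frac{u^{2}}{u} = u$)
$p{\left(-5 - 11 \right)} + 212 o{\left(-1 \right)} 26 = \left(-9 - 16\right) + 212 \left(\left(-1\right) 26\right) = \left(-9 - 16\right) + 212 \left(-26\right) = \left(-9 - 16\right) - 5512 = -25 - 5512 = -5537$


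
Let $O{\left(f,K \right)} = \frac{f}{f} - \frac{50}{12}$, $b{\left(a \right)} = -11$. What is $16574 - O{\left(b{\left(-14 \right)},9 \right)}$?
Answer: $\frac{99463}{6} \approx 16577.0$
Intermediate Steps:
$O{\left(f,K \right)} = - \frac{19}{6}$ ($O{\left(f,K \right)} = 1 - \frac{25}{6} = - \frac{19}{6}$)
$16574 - O{\left(b{\left(-14 \right)},9 \right)} = 16574 - - \frac{19}{6} = 16574 + \frac{19}{6} = \frac{99463}{6}$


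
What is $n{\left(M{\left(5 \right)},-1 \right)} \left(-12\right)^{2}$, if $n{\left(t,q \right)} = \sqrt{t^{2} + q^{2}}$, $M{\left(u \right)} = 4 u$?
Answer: $144 \sqrt{401} \approx 2883.6$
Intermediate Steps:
$n{\left(t,q \right)} = \sqrt{q^{2} + t^{2}}$
$n{\left(M{\left(5 \right)},-1 \right)} \left(-12\right)^{2} = \sqrt{\left(-1\right)^{2} + \left(4 \cdot 5\right)^{2}} \left(-12\right)^{2} = \sqrt{1 + 20^{2}} \cdot 144 = \sqrt{1 + 400} \cdot 144 = \sqrt{401} \cdot 144 = 144 \sqrt{401}$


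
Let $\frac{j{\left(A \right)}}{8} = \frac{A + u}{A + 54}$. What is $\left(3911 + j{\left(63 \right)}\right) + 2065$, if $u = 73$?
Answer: $\frac{700280}{117} \approx 5985.3$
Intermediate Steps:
$j{\left(A \right)} = \frac{8 \left(73 + A\right)}{54 + A}$ ($j{\left(A \right)} = 8 \frac{A + 73}{A + 54} = 8 \frac{73 + A}{54 + A} = \frac{8 \left(73 + A\right)}{54 + A}$)
$\left(3911 + j{\left(63 \right)}\right) + 2065 = \left(3911 + \frac{8 \left(73 + 63\right)}{54 + 63}\right) + 2065 = \left(3911 + 8 \cdot \frac{1}{117} \cdot 136\right) + 2065 = \left(3911 + \frac{1088}{117}\right) + 2065 = \frac{458675}{117} + 2065 = \frac{700280}{117}$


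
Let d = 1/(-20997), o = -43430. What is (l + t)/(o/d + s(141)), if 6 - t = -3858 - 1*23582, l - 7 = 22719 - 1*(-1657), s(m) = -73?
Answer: 51829/911899637 ≈ 5.6836e-5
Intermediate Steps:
d = -1/20997 ≈ -4.7626e-5
l = 24383 (l = 7 + (22719 - 1*(-1657)) = 7 + (22719 + 1657) = 7 + 24376 = 24383)
t = 27446 (t = 6 - (-3858 - 1*23582) = 6 - (-3858 - 23582) = 6 - 1*(-27440) = 6 + 27440 = 27446)
(l + t)/(o/d + s(141)) = (24383 + 27446)/(-43430/(-1/20997) - 73) = 51829/(-43430*(-20997) - 73) = 51829/(911899710 - 73) = 51829/911899637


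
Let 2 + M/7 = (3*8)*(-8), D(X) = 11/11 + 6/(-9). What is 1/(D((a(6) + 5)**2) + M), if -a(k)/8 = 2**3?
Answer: -3/4073 ≈ -0.00073656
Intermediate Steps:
a(k) = -64 (a(k) = -8*2**3 = -8*8 = -64)
D(X) = 1/3 (D(X) = 11*(1/11) + 6*(-1/9) = 1 - 2/3 = 1/3)
M = -1358 (M = -14 + 7*((3*8)*(-8)) = -14 + 7*(24*(-8)) = -14 + 7*(-192) = -14 - 1344 = -1358)
1/(D((a(6) + 5)**2) + M) = 1/(1/3 - 1358) = 1/(-4073/3) = -3/4073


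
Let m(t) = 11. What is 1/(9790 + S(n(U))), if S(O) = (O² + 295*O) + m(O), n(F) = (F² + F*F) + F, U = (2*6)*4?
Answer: 1/23061657 ≈ 4.3362e-8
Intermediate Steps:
U = 48 (U = 12*4 = 48)
n(F) = F + 2*F² (n(F) = (F² + F²) + F = 2*F² + F = F + 2*F²)
S(O) = 11 + O² + 295*O (S(O) = (O² + 295*O) + 11 = 11 + O² + 295*O)
1/(9790 + S(n(U))) = 1/(9790 + (11 + (48*(1 + 2*48))² + 295*(48*(1 + 2*48)))) = 1/(9790 + (11 + (48*(1 + 96))² + 295*(48*(1 + 96)))) = 1/(9790 + (11 + (48*97)² + 295*(48*97))) = 1/(9790 + (11 + 4656² + 295*4656)) = 1/(9790 + (11 + 21678336 + 1373520)) = 1/(9790 + 23051867) = 1/23061657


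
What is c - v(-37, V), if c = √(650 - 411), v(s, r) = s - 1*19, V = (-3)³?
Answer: 56 + √239 ≈ 71.460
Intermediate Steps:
V = -27
v(s, r) = -19 + s (v(s, r) = s - 19 = -19 + s)
c = √239 ≈ 15.460
c - v(-37, V) = √239 - (-19 - 37) = √239 - 1*(-56) = √239 + 56 = 56 + √239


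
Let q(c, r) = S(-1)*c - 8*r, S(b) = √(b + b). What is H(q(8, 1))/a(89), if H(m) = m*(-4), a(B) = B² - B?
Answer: 4/979 - 4*I*√2/979 ≈ 0.0040858 - 0.0057782*I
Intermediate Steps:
S(b) = √2*√b (S(b) = √(2*b) = √2*√b)
q(c, r) = -8*r + I*c*√2 (q(c, r) = (√2*√(-1))*c - 8*r = (√2*I)*c - 8*r = (I*√2)*c - 8*r = I*c*√2 - 8*r = -8*r + I*c*√2)
H(m) = -4*m
H(q(8, 1))/a(89) = (-4*(-8*1 + I*8*√2))/((89*(-1 + 89))) = (-4*(-8 + 8*I*√2))/((89*88)) = (32 - 32*I*√2)/7832 = (32 - 32*I*√2)*(1/7832) = 4/979 - 4*I*√2/979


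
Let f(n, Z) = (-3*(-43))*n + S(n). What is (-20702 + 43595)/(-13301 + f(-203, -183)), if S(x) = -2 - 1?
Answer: -22893/39491 ≈ -0.57970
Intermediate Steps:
S(x) = -3
f(n, Z) = -3 + 129*n (f(n, Z) = (-3*(-43))*n - 3 = 129*n - 3 = -3 + 129*n)
(-20702 + 43595)/(-13301 + f(-203, -183)) = (-20702 + 43595)/(-13301 + (-3 + 129*(-203))) = 22893/(-13301 + (-3 - 26187)) = 22893/(-13301 - 26190) = 22893/(-39491) = 22893*(-1/39491) = -22893/39491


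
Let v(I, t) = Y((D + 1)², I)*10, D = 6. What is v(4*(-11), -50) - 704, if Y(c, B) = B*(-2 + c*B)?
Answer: 948816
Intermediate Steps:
Y(c, B) = B*(-2 + B*c)
v(I, t) = 10*I*(-2 + 49*I) (v(I, t) = (I*(-2 + I*(6 + 1)²))*10 = (I*(-2 + I*7²))*10 = (I*(-2 + I*49))*10 = (I*(-2 + 49*I))*10 = 10*I*(-2 + 49*I))
v(4*(-11), -50) - 704 = 10*(4*(-11))*(-2 + 49*(4*(-11))) - 704 = 10*(-44)*(-2 + 49*(-44)) - 704 = 10*(-44)*(-2 - 2156) - 704 = 10*(-44)*(-2158) - 704 = 949520 - 704 = 948816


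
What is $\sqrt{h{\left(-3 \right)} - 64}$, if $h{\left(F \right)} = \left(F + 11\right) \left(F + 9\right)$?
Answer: $4 i \approx 4.0 i$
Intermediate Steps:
$h{\left(F \right)} = \left(9 + F\right) \left(11 + F\right)$ ($h{\left(F \right)} = \left(11 + F\right) \left(9 + F\right) = \left(9 + F\right) \left(11 + F\right)$)
$\sqrt{h{\left(-3 \right)} - 64} = \sqrt{\left(99 + \left(-3\right)^{2} + 20 \left(-3\right)\right) - 64} = \sqrt{\left(99 + 9 - 60\right) - 64} = \sqrt{48 - 64} = \sqrt{-16} = 4 i$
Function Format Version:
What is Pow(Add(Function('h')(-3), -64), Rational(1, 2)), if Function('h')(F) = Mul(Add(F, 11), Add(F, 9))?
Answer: Mul(4, I) ≈ Mul(4.0000, I)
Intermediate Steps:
Function('h')(F) = Mul(Add(9, F), Add(11, F)) (Function('h')(F) = Mul(Add(11, F), Add(9, F)) = Mul(Add(9, F), Add(11, F)))
Pow(Add(Function('h')(-3), -64), Rational(1, 2)) = Pow(Add(Add(99, Pow(-3, 2), Mul(20, -3)), -64), Rational(1, 2)) = Pow(Add(Add(99, 9, -60), -64), Rational(1, 2)) = Pow(Add(48, -64), Rational(1, 2)) = Pow(-16, Rational(1, 2)) = Mul(4, I)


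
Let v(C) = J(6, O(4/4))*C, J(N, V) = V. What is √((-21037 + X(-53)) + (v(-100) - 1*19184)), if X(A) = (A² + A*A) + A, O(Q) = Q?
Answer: 2*I*√8689 ≈ 186.43*I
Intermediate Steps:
v(C) = C (v(C) = (4/4)*C = (4*(¼))*C = 1*C = C)
X(A) = A + 2*A² (X(A) = (A² + A²) + A = 2*A² + A = A + 2*A²)
√((-21037 + X(-53)) + (v(-100) - 1*19184)) = √((-21037 - 53*(1 + 2*(-53))) + (-100 - 1*19184)) = √((-21037 - 53*(1 - 106)) + (-100 - 19184)) = √((-21037 - 53*(-105)) - 19284) = √((-21037 + 5565) - 19284) = √(-15472 - 19284) = √(-34756) = 2*I*√8689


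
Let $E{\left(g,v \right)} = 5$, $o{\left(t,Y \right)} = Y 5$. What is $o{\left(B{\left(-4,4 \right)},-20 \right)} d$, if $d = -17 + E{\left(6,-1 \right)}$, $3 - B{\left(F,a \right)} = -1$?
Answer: $1200$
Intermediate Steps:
$B{\left(F,a \right)} = 4$ ($B{\left(F,a \right)} = 3 - -1 = 3 + 1 = 4$)
$o{\left(t,Y \right)} = 5 Y$
$d = -12$ ($d = -17 + 5 = -12$)
$o{\left(B{\left(-4,4 \right)},-20 \right)} d = 5 \left(-20\right) \left(-12\right) = \left(-100\right) \left(-12\right) = 1200$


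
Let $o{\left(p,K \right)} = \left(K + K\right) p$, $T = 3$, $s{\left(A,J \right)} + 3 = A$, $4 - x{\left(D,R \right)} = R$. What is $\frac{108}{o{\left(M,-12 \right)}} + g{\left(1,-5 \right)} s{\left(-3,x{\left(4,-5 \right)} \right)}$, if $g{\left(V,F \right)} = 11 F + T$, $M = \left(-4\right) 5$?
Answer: $\frac{12489}{40} \approx 312.23$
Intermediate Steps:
$x{\left(D,R \right)} = 4 - R$
$s{\left(A,J \right)} = -3 + A$
$M = -20$
$g{\left(V,F \right)} = 3 + 11 F$ ($g{\left(V,F \right)} = 11 F + 3 = 3 + 11 F$)
$o{\left(p,K \right)} = 2 K p$
$\frac{108}{o{\left(M,-12 \right)}} + g{\left(1,-5 \right)} s{\left(-3,x{\left(4,-5 \right)} \right)} = \frac{108}{2 \left(-12\right) \left(-20\right)} + \left(3 + 11 \left(-5\right)\right) \left(-3 - 3\right) = \frac{108}{480} + \left(3 - 55\right) \left(-6\right) = 108 \cdot \frac{1}{480} - -312 = \frac{9}{40} + 312 = \frac{12489}{40}$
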